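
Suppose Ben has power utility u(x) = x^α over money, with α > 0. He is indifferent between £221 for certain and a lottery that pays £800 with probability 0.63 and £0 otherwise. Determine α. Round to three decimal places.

Since u(0) = 0, the lottery's EU is 0.63·800^α.
Equating: 221^α = 0.63·800^α, i.e. 0.2762^α = 0.63.
Take logs: α = ln 0.63 / ln(221/800) ≈ 0.35916.

α ≈ 0.359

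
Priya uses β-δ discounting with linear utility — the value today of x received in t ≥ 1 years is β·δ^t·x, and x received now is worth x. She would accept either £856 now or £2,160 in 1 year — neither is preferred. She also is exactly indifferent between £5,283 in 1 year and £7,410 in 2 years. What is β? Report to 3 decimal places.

β ≈ 0.556

Both payoffs in the second observation are in the future, so β drops out: δ^1·5283 = δ^2·7410 ⇒ δ = 5283/7410 = 0.71296.
Now use the now-vs-future pair: 856 = β·δ·2160 gives β = 856/(0.71296·2160) ≈ 0.556.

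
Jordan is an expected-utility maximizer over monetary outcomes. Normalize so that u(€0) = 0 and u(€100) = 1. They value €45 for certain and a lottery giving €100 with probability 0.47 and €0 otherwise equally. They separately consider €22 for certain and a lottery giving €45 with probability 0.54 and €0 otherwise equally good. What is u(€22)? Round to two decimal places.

First, u(€45) = 0.47·u(€100) + 0.53·u(€0) = 0.47.
Then u(€22) = 0.54·u(€45) + 0.46·u(€0) = 0.54·0.47 + 0.46·0.00 = 0.2538.

0.25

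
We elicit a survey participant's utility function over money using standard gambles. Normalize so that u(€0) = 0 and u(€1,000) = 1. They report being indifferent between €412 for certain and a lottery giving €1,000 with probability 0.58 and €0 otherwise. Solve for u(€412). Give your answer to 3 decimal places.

0.580

The indifference gives u(€412) = 0.58·u(€1,000) + 0.42·u(€0) = 0.58·1 + 0.42·0 = 0.58.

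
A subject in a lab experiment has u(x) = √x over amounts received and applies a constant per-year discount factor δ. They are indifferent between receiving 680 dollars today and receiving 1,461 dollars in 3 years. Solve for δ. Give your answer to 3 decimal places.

δ ≈ 0.880

Indifference means u(680) = δ^3 · u(1461), so δ^3 = u(680)/u(1461).
Since u(x) = √x, δ^3 = √(680/1461) = 0.68223.
So δ = 0.68223^(1/3) ≈ 0.880.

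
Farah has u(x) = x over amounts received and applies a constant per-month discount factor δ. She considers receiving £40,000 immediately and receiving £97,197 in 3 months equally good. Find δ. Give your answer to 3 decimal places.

Indifference means u(40000) = δ^3 · u(97197), so δ^3 = u(40000)/u(97197).
With u(x) = x: δ^3 = 40000/97197 = 0.41154.
Taking the cube root: δ = 0.41154^(1/3) ≈ 0.744.

δ ≈ 0.744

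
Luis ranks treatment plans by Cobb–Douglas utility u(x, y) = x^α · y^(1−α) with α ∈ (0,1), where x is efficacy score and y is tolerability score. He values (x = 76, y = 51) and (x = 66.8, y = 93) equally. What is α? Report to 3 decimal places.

α ≈ 0.823

Set the two utilities equal: 76^α·51^(1−α) = 66.8^α·93^(1−α).
(76/66.8)^α = (93/51)^(1−α); take logs: α·ln(76/66.8) = (1−α)·ln(93/51), i.e. α·0.129030 = (1−α)·0.600774.
Thus α·(0.729804) = 0.600774, so α = 0.600774/0.729804 ≈ 0.823.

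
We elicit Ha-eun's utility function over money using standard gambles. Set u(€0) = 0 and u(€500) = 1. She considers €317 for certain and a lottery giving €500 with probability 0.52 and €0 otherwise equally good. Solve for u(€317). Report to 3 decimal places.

0.520

u(€317) equals the lottery's expected utility: 0.52·1 + 0.48·0 = 0.52.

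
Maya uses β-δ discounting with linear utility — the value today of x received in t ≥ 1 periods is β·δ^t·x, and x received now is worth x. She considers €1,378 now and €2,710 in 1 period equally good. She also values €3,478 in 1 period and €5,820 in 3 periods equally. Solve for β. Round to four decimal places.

β ≈ 0.6578

From the later pair, β·δ^1·3478 = β·δ^3·5820; dividing through, δ^2 = 3478/5820 = 0.59759, so δ = 0.77304.
The first indifference: 1378 = β·δ·2710, so β = 1378/(δ·2710) = 1378/(0.77304·2710) ≈ 0.6578.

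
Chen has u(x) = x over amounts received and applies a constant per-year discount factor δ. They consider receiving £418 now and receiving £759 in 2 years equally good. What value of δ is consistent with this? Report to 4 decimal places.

Equating discounted utilities: u(418) = δ^2·u(759) ⇒ δ^2 = u(418)/u(759).
With u(x) = x: δ^2 = 418/759 = 0.55072.
Hence δ = (0.55072)^(1/2) = 0.742108.

δ ≈ 0.7421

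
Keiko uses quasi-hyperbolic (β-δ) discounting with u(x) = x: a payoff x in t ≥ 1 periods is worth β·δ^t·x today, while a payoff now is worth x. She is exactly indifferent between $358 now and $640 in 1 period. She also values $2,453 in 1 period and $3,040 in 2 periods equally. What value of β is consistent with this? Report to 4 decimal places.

The second indifference involves only future payoffs, so β cancels: β·δ^1·2453 = β·δ^2·3040, giving δ = 2453/3040 = 0.80691.
Substituting δ into 358 = β·δ·640: β = 358/(516.421) ≈ 0.6932.

β ≈ 0.6932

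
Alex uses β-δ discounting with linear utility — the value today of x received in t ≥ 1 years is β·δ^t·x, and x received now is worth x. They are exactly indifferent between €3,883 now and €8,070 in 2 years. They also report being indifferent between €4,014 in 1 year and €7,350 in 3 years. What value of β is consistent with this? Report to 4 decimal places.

The second indifference involves only future payoffs, so β cancels: β·δ^1·4014 = β·δ^3·7350, giving δ^2 = 4014/7350 = 0.54612, so δ = 0.73900.
Now use the now-vs-future pair: 3883 = β·δ^2·8070 gives β = 3883/(0.54612·8070) ≈ 0.8811.

β ≈ 0.8811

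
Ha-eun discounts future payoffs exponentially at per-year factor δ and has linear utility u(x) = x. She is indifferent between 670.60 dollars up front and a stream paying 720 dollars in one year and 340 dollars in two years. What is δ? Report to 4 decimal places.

δ ≈ 0.7000

The stream is worth 720δ + 340δ² today, so 720δ + 340δ² = 670.60.
Rearranged: 340δ² + 720δ − 670.60 = 0.
δ = (−720 + √(720² + 4·340·670.60)) / (2·340) = (−720 + √1430416.00) / 680 ≈ 0.7000.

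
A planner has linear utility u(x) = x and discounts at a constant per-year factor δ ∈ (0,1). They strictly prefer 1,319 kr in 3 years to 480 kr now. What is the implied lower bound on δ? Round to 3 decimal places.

δ > 0.714

Under u(x) = x this choice says 480 < δ^3·1319.
Dividing by 1319: δ^3 > 0.36391. Both sides are positive, so the cube root keeps the direction.
δ > 0.36391^(1/3) = 0.714.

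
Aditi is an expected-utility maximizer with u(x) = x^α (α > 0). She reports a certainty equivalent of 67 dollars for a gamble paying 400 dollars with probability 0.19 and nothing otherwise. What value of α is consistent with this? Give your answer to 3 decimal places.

EU(lottery) = 0.19·400^α + 0.81·0 = 0.19·400^α.
Indifference: 67^α = 0.19·400^α, so (67/400)^α = 0.19.
α = ln(0.19) / ln(67/400) = -1.660731/-1.786772 ≈ 0.929.

α ≈ 0.929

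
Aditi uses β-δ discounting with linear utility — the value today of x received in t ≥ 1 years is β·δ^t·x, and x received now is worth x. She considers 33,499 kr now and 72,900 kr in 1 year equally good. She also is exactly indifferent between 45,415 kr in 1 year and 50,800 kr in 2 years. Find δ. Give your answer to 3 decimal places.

δ ≈ 0.894

The second indifference involves only future payoffs, so β cancels: β·δ^1·45415 = β·δ^2·50800, giving δ = 45415/50800 = 0.89400.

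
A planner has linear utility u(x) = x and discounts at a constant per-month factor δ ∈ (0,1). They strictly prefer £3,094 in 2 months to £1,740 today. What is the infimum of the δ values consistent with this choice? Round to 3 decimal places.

Comparing present values: 1740 < δ^2·3094.
So δ^2 > 1740/3094 = 0.56238; taking the square root of both positive sides preserves the inequality.
δ > (1740/3094)^(1/2) ≈ 0.750.

δ > 0.750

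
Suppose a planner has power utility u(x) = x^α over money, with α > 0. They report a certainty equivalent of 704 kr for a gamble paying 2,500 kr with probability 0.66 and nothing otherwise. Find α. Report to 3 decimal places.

The lottery's expected utility is 0.66·u(2500) + 0.34·u(0) = 0.66·2500^α (since u(0) = 0 for α > 0).
Equating: 704^α = 0.66·2500^α, i.e. 0.2816^α = 0.66.
α = ln(0.66) / ln(704/2500) = -0.415515/-1.267268 ≈ 0.328.

α ≈ 0.328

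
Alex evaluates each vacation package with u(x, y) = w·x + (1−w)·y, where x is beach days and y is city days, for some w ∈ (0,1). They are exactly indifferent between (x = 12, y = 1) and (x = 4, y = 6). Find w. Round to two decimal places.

w = 0.38

Equating utilities: w·12 + (1−w)·1 = w·4 + (1−w)·6.
w·(12−4) = (1−w)·(6−1), i.e. w·8 = (1−w)·5.
Hence w = 5/(8+5) = 5/13 = 0.38.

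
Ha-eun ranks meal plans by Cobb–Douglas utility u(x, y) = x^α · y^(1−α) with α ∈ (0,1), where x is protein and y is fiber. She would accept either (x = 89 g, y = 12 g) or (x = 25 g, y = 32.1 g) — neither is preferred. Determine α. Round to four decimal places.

α ≈ 0.4366

Set the two utilities equal: 89^α·12^(1−α) = 25^α·32.1^(1−α).
Rearrange to (89/25)^α = (32.1/12)^(1−α) and take logs: α·1.2697605 = (1−α)·0.9839494.
Thus α·(2.2537099) = 0.9839494, so α = 0.9839494/2.2537099 ≈ 0.4366.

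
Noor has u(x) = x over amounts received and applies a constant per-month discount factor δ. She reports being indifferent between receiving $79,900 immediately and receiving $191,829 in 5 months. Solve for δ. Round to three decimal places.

δ ≈ 0.839

Equating discounted utilities: u(79900) = δ^5·u(191829) ⇒ δ^5 = u(79900)/u(191829).
With u(x) = x: δ^5 = 79900/191829 = 0.41652.
Hence δ = (0.41652)^(1/5) = 0.83932.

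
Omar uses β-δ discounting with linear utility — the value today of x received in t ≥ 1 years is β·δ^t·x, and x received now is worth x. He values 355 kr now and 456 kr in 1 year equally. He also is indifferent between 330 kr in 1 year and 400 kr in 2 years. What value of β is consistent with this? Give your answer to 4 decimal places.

The second indifference involves only future payoffs, so β cancels: β·δ^1·330 = β·δ^2·400, giving δ = 330/400 = 0.82500.
Substituting δ into 355 = β·δ·456: β = 355/(376.200) ≈ 0.9436.

β ≈ 0.9436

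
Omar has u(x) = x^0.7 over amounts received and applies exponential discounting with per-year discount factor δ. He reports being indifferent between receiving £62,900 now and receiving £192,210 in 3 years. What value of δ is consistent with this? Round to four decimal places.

δ ≈ 0.7706

The payoff in 3 years is discounted by δ^3, so u(62900) = δ^3·u(192210) and δ^3 = u(62900)/u(192210).
With u(x) = x^0.7: δ^3 = 62900^0.7/192210^0.7 = (62900/192210)^0.7 = 0.45752.
Hence δ = (0.45752)^(1/3) = 0.770556.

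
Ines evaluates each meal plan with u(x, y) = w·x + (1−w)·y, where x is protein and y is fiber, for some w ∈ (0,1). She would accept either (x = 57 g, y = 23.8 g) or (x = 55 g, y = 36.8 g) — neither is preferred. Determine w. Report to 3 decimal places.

u(57,23.8) = u(55,36.8) means w·57 + (1−w)·23.8 = w·55 + (1−w)·36.8.
Collecting terms: w·2 = (1−w)·13.
The marginal rate of substitution is 13/2, so w = 13/(2+13) = 0.867.

w = 0.867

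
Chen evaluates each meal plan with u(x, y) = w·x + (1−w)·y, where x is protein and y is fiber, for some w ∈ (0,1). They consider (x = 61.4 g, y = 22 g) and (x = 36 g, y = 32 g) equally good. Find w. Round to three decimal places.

Indifference: w·61.4 + (1−w)·22 = w·36 + (1−w)·32.
w·(61.4−36) = (1−w)·(32−22), i.e. w·25.4 = (1−w)·10.
Hence w = 10/(25.4+10) = 10/35.4 = 0.282.

w = 0.282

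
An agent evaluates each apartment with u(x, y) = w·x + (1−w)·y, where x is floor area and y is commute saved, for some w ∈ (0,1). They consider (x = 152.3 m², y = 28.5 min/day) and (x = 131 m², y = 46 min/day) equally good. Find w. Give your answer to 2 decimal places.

Indifference: w·152.3 + (1−w)·28.5 = w·131 + (1−w)·46.
Rearranging, 21.3·w − 17.5·(1−w) = 0.
Hence w = 17.5/(21.3+17.5) = 17.5/38.8 = 0.45.

w = 0.45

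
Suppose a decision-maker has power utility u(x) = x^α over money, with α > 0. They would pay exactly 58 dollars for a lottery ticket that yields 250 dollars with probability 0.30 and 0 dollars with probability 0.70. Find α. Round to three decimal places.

α ≈ 0.824

EU(lottery) = 0.30·250^α + 0.70·0 = 0.30·250^α.
Equating: 58^α = 0.30·250^α, i.e. 0.2320^α = 0.30.
Take logs: α = ln 0.30 / ln(58/250) ≈ 0.82406.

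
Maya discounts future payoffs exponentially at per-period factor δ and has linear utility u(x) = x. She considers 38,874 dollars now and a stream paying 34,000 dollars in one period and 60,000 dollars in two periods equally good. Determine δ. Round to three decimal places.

The stream is worth 34000δ + 60000δ² today, so 34000δ + 60000δ² = 38874.
That is, 60000δ² + 34000δ − 38874 = 0, a quadratic in δ.
δ = (−34000 + √(34000² + 4·60000·38874)) / (2·60000) = (−34000 + √10485760000.00) / 120000 ≈ 0.570.

δ ≈ 0.570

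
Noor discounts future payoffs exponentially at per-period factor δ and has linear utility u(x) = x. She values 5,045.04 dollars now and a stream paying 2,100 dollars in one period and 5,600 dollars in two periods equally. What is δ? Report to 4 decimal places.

Present value of the stream is 2100·δ + 5600·δ². Indifference gives 2100δ + 5600δ² = 5045.04.
So 5600δ² + 2100δ − 5045.04 = 0.
The positive root is δ = [−2100 + √(2100² + 4·5600·5045.04)] / (2·5600) = (−2100 + 10836.000)/11200 ≈ 0.7800.

δ ≈ 0.7800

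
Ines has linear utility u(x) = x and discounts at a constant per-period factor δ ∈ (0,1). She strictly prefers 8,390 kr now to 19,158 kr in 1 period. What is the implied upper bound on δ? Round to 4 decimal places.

δ < 0.4379

The preference means 8390 > δ·19158.
So δ < 8390/19158 = 0.43794.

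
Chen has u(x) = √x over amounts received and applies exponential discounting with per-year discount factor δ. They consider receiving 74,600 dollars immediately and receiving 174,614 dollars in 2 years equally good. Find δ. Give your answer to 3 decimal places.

Indifference means u(74600) = δ^2 · u(174614), so δ^2 = u(74600)/u(174614).
With u(x) = √x: δ^2 = √74600/√174614 = √(74600/174614) = 0.65363.
Hence δ = (0.65363)^(1/2) = 0.80847.

δ ≈ 0.808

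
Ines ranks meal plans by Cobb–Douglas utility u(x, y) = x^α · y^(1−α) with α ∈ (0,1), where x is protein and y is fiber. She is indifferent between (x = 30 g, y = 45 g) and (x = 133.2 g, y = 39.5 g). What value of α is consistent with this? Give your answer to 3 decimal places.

Indifference: 30^α · 45^(1−α) = 133.2^α · 39.5^(1−α).
Rearrange to (30/133.2)^α = (39.5/45)^(1−α) and take logs: α·-1.490654 = (1−α)·-0.130362.
Thus α·(-1.621016) = -0.130362, so α = -0.130362/-1.621016 ≈ 0.080.

α ≈ 0.080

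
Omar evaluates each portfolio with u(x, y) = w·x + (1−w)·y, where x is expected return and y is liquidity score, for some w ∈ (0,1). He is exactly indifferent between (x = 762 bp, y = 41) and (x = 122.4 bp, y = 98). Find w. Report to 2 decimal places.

w = 0.08

Equating utilities: w·762 + (1−w)·41 = w·122.4 + (1−w)·98.
w·(762−122.4) = (1−w)·(98−41), i.e. w·639.6 = (1−w)·57.
So w/(1−w) = 57/639.6 = 0.0891, giving w = 57/(639.6+57) = 0.08.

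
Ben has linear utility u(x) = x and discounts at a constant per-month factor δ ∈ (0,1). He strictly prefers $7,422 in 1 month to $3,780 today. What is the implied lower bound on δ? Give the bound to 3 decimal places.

The preference means 3780 < δ·7422.
Dividing through by 7422 gives δ > 0.50930.

δ > 0.509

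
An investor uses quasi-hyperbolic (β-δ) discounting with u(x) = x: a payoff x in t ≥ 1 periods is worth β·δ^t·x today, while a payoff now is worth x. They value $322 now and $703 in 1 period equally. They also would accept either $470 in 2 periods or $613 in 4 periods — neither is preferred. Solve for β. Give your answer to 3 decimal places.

β ≈ 0.523

From the later pair, β·δ^2·470 = β·δ^4·613; dividing through, δ^2 = 470/613 = 0.76672, so δ = 0.87563.
The first indifference: 322 = β·δ·703, so β = 322/(δ·703) = 322/(0.87563·703) ≈ 0.523.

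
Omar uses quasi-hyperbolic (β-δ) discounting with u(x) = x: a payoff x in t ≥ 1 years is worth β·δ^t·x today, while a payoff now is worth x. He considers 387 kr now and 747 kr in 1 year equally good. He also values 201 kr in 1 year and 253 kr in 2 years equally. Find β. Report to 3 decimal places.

From the later pair, β·δ^1·201 = β·δ^2·253; dividing through, δ = 201/253 = 0.79447.
The first indifference: 387 = β·δ·747, so β = 387/(δ·747) = 387/(0.79447·747) ≈ 0.652.

β ≈ 0.652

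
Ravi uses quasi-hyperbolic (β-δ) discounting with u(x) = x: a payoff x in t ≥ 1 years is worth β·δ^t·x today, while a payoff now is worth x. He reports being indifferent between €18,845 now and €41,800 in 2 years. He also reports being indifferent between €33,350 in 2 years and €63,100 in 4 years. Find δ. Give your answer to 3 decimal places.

δ ≈ 0.727

Both payoffs in the second observation are in the future, so β drops out: δ^2·33350 = δ^4·63100 ⇒ δ^2 = 33350/63100 = 0.52853, so δ = 0.72700.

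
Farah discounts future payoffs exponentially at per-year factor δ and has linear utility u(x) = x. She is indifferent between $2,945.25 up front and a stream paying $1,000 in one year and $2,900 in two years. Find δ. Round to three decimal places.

δ ≈ 0.850

Present value of the stream is 1000·δ + 2900·δ². Indifference gives 1000δ + 2900δ² = 2945.25.
Rearranged: 2900δ² + 1000δ − 2945.25 = 0.
By the quadratic formula (taking the positive root), δ = (−1000 + √35164900.00) / 5800 ≈ 0.850.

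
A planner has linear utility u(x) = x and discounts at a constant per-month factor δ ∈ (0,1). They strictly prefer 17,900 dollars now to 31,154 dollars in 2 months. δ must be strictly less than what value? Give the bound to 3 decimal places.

The preference means 17900 > δ^2·31154.
Dividing by 31154: δ^2 < 0.57457. Both sides are positive, so the square root keeps the direction.
δ < (17900/31154)^(1/2) ≈ 0.758.

δ < 0.758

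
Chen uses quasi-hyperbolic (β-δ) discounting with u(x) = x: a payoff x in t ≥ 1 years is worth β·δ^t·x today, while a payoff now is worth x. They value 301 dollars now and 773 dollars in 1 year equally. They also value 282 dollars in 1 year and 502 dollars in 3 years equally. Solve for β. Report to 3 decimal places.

From the later pair, β·δ^1·282 = β·δ^3·502; dividing through, δ^2 = 282/502 = 0.56175, so δ = 0.74950.
The first indifference: 301 = β·δ·773, so β = 301/(δ·773) = 301/(0.74950·773) ≈ 0.520.

β ≈ 0.520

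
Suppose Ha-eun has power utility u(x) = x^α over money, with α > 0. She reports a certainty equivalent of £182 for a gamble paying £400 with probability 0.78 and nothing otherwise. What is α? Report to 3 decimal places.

The lottery's expected utility is 0.78·u(400) + 0.22·u(0) = 0.78·400^α (since u(0) = 0 for α > 0).
Setting u(182) equal to that: 182^α = 0.78·400^α ⇒ (182/400)^α = 0.78.
Taking logs: α·ln(182/400) = ln(0.78), so α = -0.248461 / -0.787458 ≈ 0.316.

α ≈ 0.316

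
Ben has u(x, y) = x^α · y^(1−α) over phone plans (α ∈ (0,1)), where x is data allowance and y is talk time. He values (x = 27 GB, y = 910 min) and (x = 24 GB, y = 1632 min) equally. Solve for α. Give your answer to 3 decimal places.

α ≈ 0.832

Indifference: 27^α · 910^(1−α) = 24^α · 1632^(1−α).
(27/24)^α = (1632/910)^(1−α); take logs: α·ln(27/24) = (1−α)·ln(1632/910), i.e. α·0.117783 = (1−α)·0.584117.
With A = 0.117783 and B = 0.584117: α·A = (1−α)·B, so α = B/(A+B) = 0.584117/0.701900 ≈ 0.832.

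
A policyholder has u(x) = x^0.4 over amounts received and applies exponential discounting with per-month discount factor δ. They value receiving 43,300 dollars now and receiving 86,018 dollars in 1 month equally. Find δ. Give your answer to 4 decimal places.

Indifference means u(43300) = δ · u(86018), so δ = u(43300)/u(86018).
With u(x) = x^0.4: δ = 43300^0.4/86018^0.4 = (43300/86018)^0.4 = 0.75991.

δ ≈ 0.7599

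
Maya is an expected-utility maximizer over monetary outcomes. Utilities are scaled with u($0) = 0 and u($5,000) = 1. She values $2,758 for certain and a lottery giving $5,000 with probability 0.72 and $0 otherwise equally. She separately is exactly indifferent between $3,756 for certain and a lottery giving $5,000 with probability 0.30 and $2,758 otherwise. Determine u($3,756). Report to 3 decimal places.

From the first indifference, u($2,758) = 0.72·u($5,000) + 0.28·u($0) = 0.72·1 + 0.28·0 = 0.72.
The second indifference gives u($3,756) = 0.30·u($5,000) + 0.70·u($2,758) = 0.30·1.00 + 0.70·0.72 = 0.8040.

0.804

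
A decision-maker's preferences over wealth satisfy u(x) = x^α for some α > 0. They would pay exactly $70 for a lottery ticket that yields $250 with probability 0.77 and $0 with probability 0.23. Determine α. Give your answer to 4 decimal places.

α ≈ 0.2053

EU(lottery) = 0.77·250^α + 0.23·0 = 0.77·250^α.
Equating: 70^α = 0.77·250^α, i.e. 0.2800^α = 0.77.
Take logs: α = ln 0.77 / ln(70/250) ≈ 0.205320.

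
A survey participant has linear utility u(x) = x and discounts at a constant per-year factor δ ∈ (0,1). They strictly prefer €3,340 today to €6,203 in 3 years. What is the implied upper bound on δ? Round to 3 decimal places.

δ < 0.814

The preference means 3340 > δ^3·6203.
So δ^3 < 3340/6203 = 0.53845; taking the cube root of both positive sides preserves the inequality.
δ < 0.53845^(1/3) = 0.814.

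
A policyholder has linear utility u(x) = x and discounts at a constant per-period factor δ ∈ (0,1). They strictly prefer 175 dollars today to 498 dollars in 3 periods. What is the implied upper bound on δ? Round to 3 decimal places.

The preference means 175 > δ^3·498.
Hence δ^3 < 175/498 = 0.35141, and x ↦ x^(1/3) is increasing on (0,∞).
δ < 0.35141^(1/3) = 0.706.

δ < 0.706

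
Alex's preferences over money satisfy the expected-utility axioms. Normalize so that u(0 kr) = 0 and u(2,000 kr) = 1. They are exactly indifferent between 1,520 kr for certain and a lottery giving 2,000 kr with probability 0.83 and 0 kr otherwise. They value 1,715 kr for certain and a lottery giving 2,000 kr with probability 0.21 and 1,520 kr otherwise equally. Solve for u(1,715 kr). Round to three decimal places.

0.866

From the first indifference, u(1,520 kr) = 0.83·u(2,000 kr) + 0.17·u(0 kr) = 0.83·1 + 0.17·0 = 0.83.
Then u(1,715 kr) = 0.21·u(2,000 kr) + 0.79·u(1,520 kr) = 0.21·1.00 + 0.79·0.83 = 0.8657.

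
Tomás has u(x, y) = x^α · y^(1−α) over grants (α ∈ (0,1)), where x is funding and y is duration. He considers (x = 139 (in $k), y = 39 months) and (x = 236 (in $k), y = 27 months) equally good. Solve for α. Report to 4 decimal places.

Indifference: 139^α · 39^(1−α) = 236^α · 27^(1−α).
(139/236)^α = (27/39)^(1−α); take logs: α·ln(139/236) = (1−α)·ln(27/39), i.e. α·-0.5293579 = (1−α)·-0.3677248.
Thus α·(-0.8970827) = -0.3677248, so α = -0.3677248/-0.8970827 ≈ 0.4099.

α ≈ 0.4099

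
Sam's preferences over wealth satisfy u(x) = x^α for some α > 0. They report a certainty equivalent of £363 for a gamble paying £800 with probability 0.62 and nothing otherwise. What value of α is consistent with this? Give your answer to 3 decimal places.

α ≈ 0.605

EU(lottery) = 0.62·800^α + 0.38·0 = 0.62·800^α.
Indifference: 363^α = 0.62·800^α, so (363/800)^α = 0.62.
Take logs: α = ln 0.62 / ln(363/800) ≈ 0.60495.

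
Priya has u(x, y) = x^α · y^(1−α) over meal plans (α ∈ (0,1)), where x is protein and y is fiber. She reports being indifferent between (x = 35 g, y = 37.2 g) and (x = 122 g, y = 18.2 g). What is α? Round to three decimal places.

α ≈ 0.364

The Cobb–Douglas utilities coincide, so 35^α·37.2^(1−α) = 122^α·18.2^(1−α).
Taking logs: α·ln 35 + (1−α)·ln 37.2 = α·ln 122 + (1−α)·ln 18.2, i.e. α·-1.248673 = (1−α)·-0.714887.
So α/(1−α) = (-0.714887)/(-1.248673) = 0.572517, and α = 0.572517/1.572517 ≈ 0.364.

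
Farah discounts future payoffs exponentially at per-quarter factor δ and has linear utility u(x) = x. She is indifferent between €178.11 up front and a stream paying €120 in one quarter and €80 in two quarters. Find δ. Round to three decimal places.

δ ≈ 0.920

Equating present values: 178.11 = 120δ + 80δ².
That is, 80δ² + 120δ − 178.11 = 0, a quadratic in δ.
δ = (−120 + √(120² + 4·80·178.11)) / (2·80) = (−120 + √71395.20) / 160 ≈ 0.920.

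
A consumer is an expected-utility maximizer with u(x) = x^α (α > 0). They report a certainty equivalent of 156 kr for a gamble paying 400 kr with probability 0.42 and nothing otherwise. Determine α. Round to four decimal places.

Since u(0) = 0, the lottery's EU is 0.42·400^α.
Equating: 156^α = 0.42·400^α, i.e. 0.3900^α = 0.42.
Taking logs: α·ln(156/400) = ln(0.42), so α = -0.8675006 / -0.9416085 ≈ 0.9213.

α ≈ 0.9213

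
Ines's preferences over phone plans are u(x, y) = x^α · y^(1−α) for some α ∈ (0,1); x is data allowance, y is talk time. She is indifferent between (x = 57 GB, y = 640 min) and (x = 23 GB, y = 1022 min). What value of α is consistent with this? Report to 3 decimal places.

The Cobb–Douglas utilities coincide, so 57^α·640^(1−α) = 23^α·1022^(1−α).
Taking logs: α·ln 57 + (1−α)·ln 640 = α·ln 23 + (1−α)·ln 1022, i.e. α·0.907557 = (1−α)·0.468049.
With A = 0.907557 and B = 0.468049: α·A = (1−α)·B, so α = B/(A+B) = 0.468049/1.375606 ≈ 0.340.

α ≈ 0.340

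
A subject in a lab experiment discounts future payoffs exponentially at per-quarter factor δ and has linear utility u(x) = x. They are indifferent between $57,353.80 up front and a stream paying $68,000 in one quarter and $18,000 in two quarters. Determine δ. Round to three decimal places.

δ ≈ 0.710

The stream is worth 68000δ + 18000δ² today, so 68000δ + 18000δ² = 57353.80.
That is, 18000δ² + 68000δ − 57353.80 = 0, a quadratic in δ.
δ = (−68000 + √(68000² + 4·18000·57353.80)) / (2·18000) = (−68000 + √8753473600.00) / 36000 ≈ 0.710.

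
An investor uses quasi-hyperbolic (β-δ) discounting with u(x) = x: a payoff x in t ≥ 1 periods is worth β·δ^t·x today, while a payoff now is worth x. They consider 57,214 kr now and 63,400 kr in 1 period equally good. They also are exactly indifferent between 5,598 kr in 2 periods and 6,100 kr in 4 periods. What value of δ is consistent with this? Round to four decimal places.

δ ≈ 0.9580

From the later pair, β·δ^2·5598 = β·δ^4·6100; dividing through, δ^2 = 5598/6100 = 0.91770, so δ = 0.95797.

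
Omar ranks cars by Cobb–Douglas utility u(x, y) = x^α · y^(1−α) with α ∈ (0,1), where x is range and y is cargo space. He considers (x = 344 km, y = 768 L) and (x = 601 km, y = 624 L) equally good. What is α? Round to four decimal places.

α ≈ 0.2712

Set the two utilities equal: 344^α·768^(1−α) = 601^α·624^(1−α).
Taking logs: α·ln 344 + (1−α)·ln 768 = α·ln 601 + (1−α)·ln 624, i.e. α·-0.5579533 = (1−α)·-0.2076394.
Thus α·(-0.7655927) = -0.2076394, so α = -0.2076394/-0.7655927 ≈ 0.2712.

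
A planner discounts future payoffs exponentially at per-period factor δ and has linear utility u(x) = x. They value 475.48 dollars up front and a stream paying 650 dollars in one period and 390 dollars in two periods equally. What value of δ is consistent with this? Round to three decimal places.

Present value of the stream is 650·δ + 390·δ². Indifference gives 650δ + 390δ² = 475.48.
Rearranged: 390δ² + 650δ − 475.48 = 0.
δ = (−650 + √(650² + 4·390·475.48)) / (2·390) = (−650 + √1164248.80) / 780 ≈ 0.550.

δ ≈ 0.550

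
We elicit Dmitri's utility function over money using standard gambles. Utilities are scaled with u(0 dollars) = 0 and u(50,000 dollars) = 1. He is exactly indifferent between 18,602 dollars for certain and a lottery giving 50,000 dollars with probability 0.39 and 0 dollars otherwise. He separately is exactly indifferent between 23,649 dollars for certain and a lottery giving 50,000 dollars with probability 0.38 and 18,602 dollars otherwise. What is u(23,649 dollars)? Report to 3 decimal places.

0.622

First, u(18,602 dollars) = 0.39·u(50,000 dollars) + 0.61·u(0 dollars) = 0.39.
Chaining: u(23,649 dollars) = 0.38·1.00 + 0.62·0.39 = 0.6218.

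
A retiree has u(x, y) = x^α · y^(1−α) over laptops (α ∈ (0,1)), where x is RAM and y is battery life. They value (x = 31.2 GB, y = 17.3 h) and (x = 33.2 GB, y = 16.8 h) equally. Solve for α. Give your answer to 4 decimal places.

α ≈ 0.3207

Set the two utilities equal: 31.2^α·17.3^(1−α) = 33.2^α·16.8^(1−α).
(31.2/33.2)^α = (16.8/17.3)^(1−α); take logs: α·ln(31.2/33.2) = (1−α)·ln(16.8/17.3), i.e. α·-0.0621318 = (1−α)·-0.0293276.
So α/(1−α) = (-0.0293276)/(-0.0621318) = 0.4720224, and α = 0.4720224/1.4720224 ≈ 0.3207.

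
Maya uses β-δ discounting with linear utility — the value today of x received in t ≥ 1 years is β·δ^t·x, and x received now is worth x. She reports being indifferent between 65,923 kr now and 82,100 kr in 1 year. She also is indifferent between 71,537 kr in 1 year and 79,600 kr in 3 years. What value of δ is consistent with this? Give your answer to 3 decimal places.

δ ≈ 0.948

From the later pair, β·δ^1·71537 = β·δ^3·79600; dividing through, δ^2 = 71537/79600 = 0.89871, so δ = 0.94800.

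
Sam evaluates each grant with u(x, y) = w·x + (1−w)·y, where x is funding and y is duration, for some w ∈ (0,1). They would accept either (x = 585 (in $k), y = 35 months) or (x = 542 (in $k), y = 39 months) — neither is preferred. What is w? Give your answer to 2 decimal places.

w = 0.09

Equating utilities: w·585 + (1−w)·35 = w·542 + (1−w)·39.
w·(585−542) = (1−w)·(39−35), i.e. w·43 = (1−w)·4.
The marginal rate of substitution is 4/43, so w = 4/(43+4) = 0.09.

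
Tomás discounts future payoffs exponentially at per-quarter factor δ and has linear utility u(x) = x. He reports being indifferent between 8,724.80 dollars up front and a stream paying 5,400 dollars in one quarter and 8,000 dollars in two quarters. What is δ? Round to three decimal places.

Present value of the stream is 5400·δ + 8000·δ². Indifference gives 5400δ + 8000δ² = 8724.80.
So 8000δ² + 5400δ − 8724.80 = 0.
The positive root is δ = [−5400 + √(5400² + 4·8000·8724.80)] / (2·8000) = (−5400 + 17560.000)/16000 ≈ 0.760.

δ ≈ 0.760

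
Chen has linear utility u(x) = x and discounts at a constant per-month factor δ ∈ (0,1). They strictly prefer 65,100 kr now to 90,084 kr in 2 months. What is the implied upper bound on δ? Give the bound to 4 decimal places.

δ < 0.8501

The preference means 65100 > δ^2·90084.
Dividing by 90084: δ^2 < 0.72266. Both sides are positive, so the square root keeps the direction.
δ < (65100/90084)^(1/2) ≈ 0.8501.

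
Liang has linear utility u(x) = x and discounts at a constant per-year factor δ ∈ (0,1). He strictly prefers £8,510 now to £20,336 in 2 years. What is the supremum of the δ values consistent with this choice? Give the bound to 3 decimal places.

δ < 0.647

Under u(x) = x this choice says 8510 > δ^2·20336.
Hence δ^2 < 8510/20336 = 0.41847, and x ↦ x^(1/2) is increasing on (0,∞).
δ < (8510/20336)^(1/2) ≈ 0.647.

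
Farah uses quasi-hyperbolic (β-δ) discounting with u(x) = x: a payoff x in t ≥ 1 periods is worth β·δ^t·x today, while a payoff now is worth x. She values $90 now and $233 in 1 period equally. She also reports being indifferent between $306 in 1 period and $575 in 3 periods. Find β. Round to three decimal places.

β ≈ 0.529

From the later pair, β·δ^1·306 = β·δ^3·575; dividing through, δ^2 = 306/575 = 0.53217, so δ = 0.72950.
Now use the now-vs-future pair: 90 = β·δ·233 gives β = 90/(0.72950·233) ≈ 0.529.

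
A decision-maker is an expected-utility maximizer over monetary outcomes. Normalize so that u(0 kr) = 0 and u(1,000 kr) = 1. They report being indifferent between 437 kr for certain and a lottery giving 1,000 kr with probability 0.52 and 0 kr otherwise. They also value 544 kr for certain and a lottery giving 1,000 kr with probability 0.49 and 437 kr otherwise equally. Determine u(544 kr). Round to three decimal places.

From the first indifference, u(437 kr) = 0.52·u(1,000 kr) + 0.48·u(0 kr) = 0.52·1 + 0.48·0 = 0.52.
The second indifference gives u(544 kr) = 0.49·u(1,000 kr) + 0.51·u(437 kr) = 0.49·1.00 + 0.51·0.52 = 0.7552.

0.755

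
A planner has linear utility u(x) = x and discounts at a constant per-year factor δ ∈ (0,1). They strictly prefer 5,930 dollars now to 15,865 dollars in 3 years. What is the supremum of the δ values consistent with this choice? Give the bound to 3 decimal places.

δ < 0.720

Comparing present values: 5930 > δ^3·15865.
Hence δ^3 < 5930/15865 = 0.37378, and x ↦ x^(1/3) is increasing on (0,∞).
δ < (5930/15865)^(1/3) ≈ 0.720.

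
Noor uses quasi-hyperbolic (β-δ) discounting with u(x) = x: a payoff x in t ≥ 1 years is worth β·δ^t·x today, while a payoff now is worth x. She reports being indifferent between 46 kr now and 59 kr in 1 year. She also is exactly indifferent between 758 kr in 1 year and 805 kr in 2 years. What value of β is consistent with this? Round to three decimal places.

β ≈ 0.828

Both payoffs in the second observation are in the future, so β drops out: δ^1·758 = δ^2·805 ⇒ δ = 758/805 = 0.94161.
The first indifference: 46 = β·δ·59, so β = 46/(δ·59) = 46/(0.94161·59) ≈ 0.828.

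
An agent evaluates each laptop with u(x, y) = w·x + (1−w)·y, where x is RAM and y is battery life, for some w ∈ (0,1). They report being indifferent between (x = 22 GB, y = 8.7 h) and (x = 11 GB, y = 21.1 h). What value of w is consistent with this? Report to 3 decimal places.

w = 0.530

Indifference: w·22 + (1−w)·8.7 = w·11 + (1−w)·21.1.
Rearranging, 11·w − 12.4·(1−w) = 0.
Hence w = 12.4/(11+12.4) = 12.4/23.4 = 0.530.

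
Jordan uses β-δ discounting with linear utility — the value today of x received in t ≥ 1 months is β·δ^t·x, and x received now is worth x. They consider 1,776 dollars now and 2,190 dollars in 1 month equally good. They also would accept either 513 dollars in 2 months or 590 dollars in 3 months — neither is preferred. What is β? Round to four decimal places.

The second indifference involves only future payoffs, so β cancels: β·δ^2·513 = β·δ^3·590, giving δ = 513/590 = 0.86949.
The first indifference: 1776 = β·δ·2190, so β = 1776/(δ·2190) = 1776/(0.86949·2190) ≈ 0.9327.

β ≈ 0.9327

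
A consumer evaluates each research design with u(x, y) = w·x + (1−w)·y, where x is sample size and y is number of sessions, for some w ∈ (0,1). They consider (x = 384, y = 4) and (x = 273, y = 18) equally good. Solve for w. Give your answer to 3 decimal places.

Indifference: w·384 + (1−w)·4 = w·273 + (1−w)·18.
w·(384−273) = (1−w)·(18−4), i.e. w·111 = (1−w)·14.
The marginal rate of substitution is 14/111, so w = 14/(111+14) = 0.112.

w = 0.112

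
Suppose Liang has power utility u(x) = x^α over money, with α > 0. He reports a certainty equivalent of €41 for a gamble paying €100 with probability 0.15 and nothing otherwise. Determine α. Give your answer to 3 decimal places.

The lottery's expected utility is 0.15·u(100) + 0.85·u(0) = 0.15·100^α (since u(0) = 0 for α > 0).
Setting u(41) equal to that: 41^α = 0.15·100^α ⇒ (41/100)^α = 0.15.
Take logs: α = ln 0.15 / ln(41/100) ≈ 2.12777.

α ≈ 2.128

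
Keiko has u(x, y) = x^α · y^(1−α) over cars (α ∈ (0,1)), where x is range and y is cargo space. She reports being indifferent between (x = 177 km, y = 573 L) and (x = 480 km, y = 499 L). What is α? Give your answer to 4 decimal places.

α ≈ 0.1217

Set the two utilities equal: 177^α·573^(1−α) = 480^α·499^(1−α).
Rearrange to (177/480)^α = (499/573)^(1−α) and take logs: α·-0.9976364 = (1−α)·-0.1382796.
With A = -0.9976364 and B = -0.1382796: α·A = (1−α)·B, so α = B/(A+B) = -0.1382796/-1.1359160 ≈ 0.1217.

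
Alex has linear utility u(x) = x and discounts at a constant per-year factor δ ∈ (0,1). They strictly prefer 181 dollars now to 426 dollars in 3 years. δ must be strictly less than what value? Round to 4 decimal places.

The preference means 181 > δ^3·426.
Dividing by 426: δ^3 < 0.42488. Both sides are positive, so the cube root keeps the direction.
δ < 0.42488^(1/3) = 0.7518.

δ < 0.7518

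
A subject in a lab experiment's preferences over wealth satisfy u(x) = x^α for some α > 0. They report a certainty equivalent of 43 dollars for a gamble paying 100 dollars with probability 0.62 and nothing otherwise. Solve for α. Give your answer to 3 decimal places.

EU(lottery) = 0.62·100^α + 0.38·0 = 0.62·100^α.
Equating: 43^α = 0.62·100^α, i.e. 0.4300^α = 0.62.
Taking logs: α·ln(43/100) = ln(0.62), so α = -0.478036 / -0.843970 ≈ 0.566.

α ≈ 0.566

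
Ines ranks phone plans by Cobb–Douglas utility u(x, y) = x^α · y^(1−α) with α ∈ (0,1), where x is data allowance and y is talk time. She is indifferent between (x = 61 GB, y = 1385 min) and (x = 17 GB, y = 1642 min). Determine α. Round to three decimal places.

α ≈ 0.118

The Cobb–Douglas utilities coincide, so 61^α·1385^(1−α) = 17^α·1642^(1−α).
(61/17)^α = (1642/1385)^(1−α); take logs: α·ln(61/17) = (1−α)·ln(1642/1385), i.e. α·1.277661 = (1−α)·0.170215.
So α/(1−α) = (0.170215)/(1.277661) = 0.133224, and α = 0.133224/1.133224 ≈ 0.118.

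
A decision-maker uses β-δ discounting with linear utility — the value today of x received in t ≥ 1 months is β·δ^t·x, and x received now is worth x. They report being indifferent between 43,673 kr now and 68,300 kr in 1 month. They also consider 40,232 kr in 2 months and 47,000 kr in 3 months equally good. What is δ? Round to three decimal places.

Both payoffs in the second observation are in the future, so β drops out: δ^2·40232 = δ^3·47000 ⇒ δ = 40232/47000 = 0.85600.

δ ≈ 0.856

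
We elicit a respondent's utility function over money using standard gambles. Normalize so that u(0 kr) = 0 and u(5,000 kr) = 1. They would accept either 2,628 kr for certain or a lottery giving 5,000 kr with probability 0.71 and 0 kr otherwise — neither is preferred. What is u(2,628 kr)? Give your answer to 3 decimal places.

0.710

By the standard-gamble method, u(2,628 kr) is just the indifference probability on the best outcome: 0.71.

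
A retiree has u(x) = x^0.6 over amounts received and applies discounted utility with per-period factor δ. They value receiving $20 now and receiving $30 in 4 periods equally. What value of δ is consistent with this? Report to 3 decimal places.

δ ≈ 0.941

Indifference means u(20) = δ^4 · u(30), so δ^4 = u(20)/u(30).
With u(x) = x^0.6: δ^4 = 20^0.6/30^0.6 = (20/30)^0.6 = 0.78405.
Taking the 4th root: δ = 0.78405^(1/4) ≈ 0.941.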